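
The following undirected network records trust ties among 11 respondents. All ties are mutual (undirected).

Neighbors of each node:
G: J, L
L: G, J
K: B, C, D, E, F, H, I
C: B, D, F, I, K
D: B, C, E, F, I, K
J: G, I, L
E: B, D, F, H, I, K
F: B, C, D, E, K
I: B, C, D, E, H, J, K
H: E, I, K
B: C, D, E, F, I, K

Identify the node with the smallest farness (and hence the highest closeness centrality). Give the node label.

Farness (sum of distances to all others) for each node — B:16, C:17, D:16, E:16, F:20, G:26, H:19, I:13, J:18, K:15, L:26.
The smallest farness is 13, for I, so I has the highest closeness.

I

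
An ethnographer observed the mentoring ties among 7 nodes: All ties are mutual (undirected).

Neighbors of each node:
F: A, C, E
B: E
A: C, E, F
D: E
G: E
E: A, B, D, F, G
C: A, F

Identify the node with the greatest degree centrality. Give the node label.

Degrees — A:3, B:1, C:2, D:1, E:5, F:3, G:1.
The maximum is 5, attained only by E.

E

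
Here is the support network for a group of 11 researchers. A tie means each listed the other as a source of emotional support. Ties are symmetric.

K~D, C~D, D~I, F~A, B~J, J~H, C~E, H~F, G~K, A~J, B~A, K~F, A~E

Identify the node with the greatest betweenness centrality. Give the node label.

Unnormalized betweenness of each node: A:16, B:0, C:17/3, D:77/6, E:41/6, F:16, G:0, H:13/6, I:0, J:7/3, K:103/6.
K has the largest value, 103/6, making it the main broker — the node through which the most shortest paths run.

K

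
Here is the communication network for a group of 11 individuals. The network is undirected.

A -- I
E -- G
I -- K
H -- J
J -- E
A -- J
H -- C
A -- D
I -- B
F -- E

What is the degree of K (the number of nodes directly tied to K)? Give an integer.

K is directly tied to I. That is 1 neighbor, so the degree of K is 1.

1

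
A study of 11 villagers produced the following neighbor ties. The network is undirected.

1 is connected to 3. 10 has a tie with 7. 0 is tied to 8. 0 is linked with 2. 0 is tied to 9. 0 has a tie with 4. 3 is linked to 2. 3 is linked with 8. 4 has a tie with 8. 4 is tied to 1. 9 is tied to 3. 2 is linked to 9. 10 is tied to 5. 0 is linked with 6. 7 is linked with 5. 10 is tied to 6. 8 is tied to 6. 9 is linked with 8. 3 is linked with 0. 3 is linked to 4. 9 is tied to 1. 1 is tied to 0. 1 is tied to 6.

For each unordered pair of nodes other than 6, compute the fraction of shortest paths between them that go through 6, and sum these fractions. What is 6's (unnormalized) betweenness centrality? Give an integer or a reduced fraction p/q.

Pairs whose geodesics pass through 6 — 4–7: 3/3; 4–10: 3/3; 4–5: 3/3; 8–1: 1/5; 8–7: 1; 8–10: 1; 8–5: 1; 0–7: 1; 0–10: 1; 0–5: 1; 9–7: 3/3; 9–10: 3/3; 9–5: 3/3; 2–7: 1 … (+8 more pairs).
All other pairs contribute 0.
Summing the contributions gives betweenness(6) = 106/5.

106/5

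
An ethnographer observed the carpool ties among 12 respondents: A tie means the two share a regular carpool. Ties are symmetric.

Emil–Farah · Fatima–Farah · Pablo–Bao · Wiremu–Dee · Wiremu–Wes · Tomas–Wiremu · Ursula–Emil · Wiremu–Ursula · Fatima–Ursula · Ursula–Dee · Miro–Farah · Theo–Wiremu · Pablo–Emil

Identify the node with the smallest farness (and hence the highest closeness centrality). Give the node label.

Ursula

Farness (sum of distances to all others) for each node — Bao:40, Dee:26, Emil:22, Farah:28, Fatima:26, Miro:38, Pablo:30, Theo:33, Tomas:33, Ursula:20, Wes:33, Wiremu:23.
The smallest farness is 20, for Ursula, so Ursula has the highest closeness.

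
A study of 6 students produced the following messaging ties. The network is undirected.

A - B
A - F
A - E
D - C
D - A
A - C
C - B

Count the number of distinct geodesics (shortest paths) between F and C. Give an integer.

The shortest distance is 2, and the only length-2 path is F–A–C. So there is exactly 1 shortest path.

1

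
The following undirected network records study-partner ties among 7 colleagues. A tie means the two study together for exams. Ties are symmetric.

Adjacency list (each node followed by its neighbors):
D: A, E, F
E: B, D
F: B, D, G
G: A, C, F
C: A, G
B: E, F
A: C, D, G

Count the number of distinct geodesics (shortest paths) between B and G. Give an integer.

The shortest distance is 2, and the only length-2 path is B–F–G. So there is exactly 1 shortest path.

1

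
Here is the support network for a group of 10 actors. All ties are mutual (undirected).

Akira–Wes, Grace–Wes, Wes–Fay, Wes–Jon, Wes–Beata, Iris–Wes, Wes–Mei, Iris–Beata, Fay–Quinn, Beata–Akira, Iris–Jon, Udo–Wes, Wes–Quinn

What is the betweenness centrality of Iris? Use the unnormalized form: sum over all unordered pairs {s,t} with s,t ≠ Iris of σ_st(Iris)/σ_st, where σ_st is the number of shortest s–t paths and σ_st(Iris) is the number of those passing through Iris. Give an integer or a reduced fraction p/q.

Pairs whose geodesics pass through Iris — Beata–Jon: 1/2.
All other pairs contribute 0.
Summing the contributions gives betweenness(Iris) = 1/2.

1/2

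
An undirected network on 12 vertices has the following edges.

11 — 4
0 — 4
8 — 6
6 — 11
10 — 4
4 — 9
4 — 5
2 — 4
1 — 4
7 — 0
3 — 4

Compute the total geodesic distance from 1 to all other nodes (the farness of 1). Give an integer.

25

Distances from 1: 0:2, 2:2, 3:2, 4:1, 5:2, 6:3, 7:3, 8:4, 9:2, 10:2, 11:2.
Sum = 2 + 2 + 2 + 1 + 2 + 3 + 3 + 4 + 2 + 2 + 2 = 25.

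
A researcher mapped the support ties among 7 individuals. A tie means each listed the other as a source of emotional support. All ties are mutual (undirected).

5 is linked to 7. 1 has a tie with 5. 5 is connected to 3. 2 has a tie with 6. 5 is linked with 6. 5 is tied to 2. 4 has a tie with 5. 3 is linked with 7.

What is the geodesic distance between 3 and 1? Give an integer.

2

One shortest route is 3 – 5 – 1, which uses 2 edges, and 3 and 1 are not directly tied, so nothing shorter exists. So d(3,1) = 2.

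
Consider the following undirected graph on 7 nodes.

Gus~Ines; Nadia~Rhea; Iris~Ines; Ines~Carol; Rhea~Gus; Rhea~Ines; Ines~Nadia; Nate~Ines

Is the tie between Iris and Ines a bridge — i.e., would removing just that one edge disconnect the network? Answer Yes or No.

Without the Iris–Ines edge there is no alternate route between Iris and Ines, so the network disconnects. It is a bridge.

Yes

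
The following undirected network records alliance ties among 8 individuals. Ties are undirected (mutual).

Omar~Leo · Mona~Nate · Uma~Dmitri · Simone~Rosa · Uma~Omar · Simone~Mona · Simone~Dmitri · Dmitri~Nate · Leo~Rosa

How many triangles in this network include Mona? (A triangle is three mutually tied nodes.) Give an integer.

Mona's neighbors are Nate and Simone, but none of them are tied to each other, so no triangle contains Mona.

0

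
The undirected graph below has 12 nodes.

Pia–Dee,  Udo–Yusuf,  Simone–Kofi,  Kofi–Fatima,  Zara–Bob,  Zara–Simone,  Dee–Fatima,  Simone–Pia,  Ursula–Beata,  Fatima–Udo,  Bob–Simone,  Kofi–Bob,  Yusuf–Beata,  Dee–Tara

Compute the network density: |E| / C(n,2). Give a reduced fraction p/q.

7/33

There are 14 edges and 12 nodes, so the maximum possible is C(12,2) = 66.
Density = 14/66 = 7/33.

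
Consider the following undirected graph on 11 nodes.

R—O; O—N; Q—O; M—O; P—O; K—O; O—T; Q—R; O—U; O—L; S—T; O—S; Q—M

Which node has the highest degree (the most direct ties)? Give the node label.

O

Degrees — K:1, L:1, M:2, N:1, O:10, P:1, Q:3, R:2, S:2, T:2, U:1.
The maximum is 10, attained only by O.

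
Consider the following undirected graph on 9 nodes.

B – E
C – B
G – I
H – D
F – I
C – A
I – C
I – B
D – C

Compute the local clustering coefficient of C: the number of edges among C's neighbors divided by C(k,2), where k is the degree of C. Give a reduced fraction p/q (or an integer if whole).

C's neighbors: A, B, D, and I (k = 4).
Possible neighbor pairs: C(4,2) = 6. Edges among them: B–I → e = 1.
Clustering(C) = 1/6.

1/6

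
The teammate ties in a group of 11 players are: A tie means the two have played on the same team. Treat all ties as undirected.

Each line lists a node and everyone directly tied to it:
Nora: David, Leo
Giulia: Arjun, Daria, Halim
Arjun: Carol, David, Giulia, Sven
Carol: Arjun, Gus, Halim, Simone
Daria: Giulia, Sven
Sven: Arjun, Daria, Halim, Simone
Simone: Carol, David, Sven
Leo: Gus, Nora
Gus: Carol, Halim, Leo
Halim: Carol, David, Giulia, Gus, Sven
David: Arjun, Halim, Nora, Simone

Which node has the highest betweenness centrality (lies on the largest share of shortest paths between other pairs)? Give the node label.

Halim

Unnormalized betweenness of each node: Arjun:2119/420, Carol:353/84, Daria:10/21, David:188/21, Giulia:69/20, Gus:25/4, Halim:5059/420, Leo:5/4, Nora:2, Simone:131/60, Sven:2581/420.
Halim has the largest value, 5059/420, making it the main broker — the node through which the most shortest paths run.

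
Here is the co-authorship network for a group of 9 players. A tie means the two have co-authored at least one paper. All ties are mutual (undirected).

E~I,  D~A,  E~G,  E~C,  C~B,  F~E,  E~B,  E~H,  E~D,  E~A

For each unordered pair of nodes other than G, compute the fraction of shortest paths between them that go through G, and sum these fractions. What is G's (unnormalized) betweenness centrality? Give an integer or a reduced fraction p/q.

0

No shortest path between any pair of other nodes passes through G.
Summing the contributions gives betweenness(G) = 0.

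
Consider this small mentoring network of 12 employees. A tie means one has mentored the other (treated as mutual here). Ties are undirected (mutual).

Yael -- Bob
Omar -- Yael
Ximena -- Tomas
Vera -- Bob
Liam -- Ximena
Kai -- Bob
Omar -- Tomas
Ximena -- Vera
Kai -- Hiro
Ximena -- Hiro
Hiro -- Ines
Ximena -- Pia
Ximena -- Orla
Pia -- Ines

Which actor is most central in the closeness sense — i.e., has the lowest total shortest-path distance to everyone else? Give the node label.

Ximena

Farness (sum of distances to all others) for each node — Bob:24, Hiro:21, Ines:29, Kai:25, Liam:27, Omar:28, Orla:27, Pia:25, Tomas:23, Vera:22, Ximena:17, Yael:30.
The smallest farness is 17, for Ximena, so Ximena has the highest closeness.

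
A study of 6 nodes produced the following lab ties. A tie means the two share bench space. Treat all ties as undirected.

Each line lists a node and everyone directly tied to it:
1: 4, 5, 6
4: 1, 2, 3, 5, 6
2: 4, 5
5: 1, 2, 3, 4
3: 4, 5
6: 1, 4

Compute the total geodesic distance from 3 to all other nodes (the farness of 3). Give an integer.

Distances from 3: 1:2, 2:2, 4:1, 5:1, 6:2.
Sum = 2 + 2 + 1 + 1 + 2 = 8.

8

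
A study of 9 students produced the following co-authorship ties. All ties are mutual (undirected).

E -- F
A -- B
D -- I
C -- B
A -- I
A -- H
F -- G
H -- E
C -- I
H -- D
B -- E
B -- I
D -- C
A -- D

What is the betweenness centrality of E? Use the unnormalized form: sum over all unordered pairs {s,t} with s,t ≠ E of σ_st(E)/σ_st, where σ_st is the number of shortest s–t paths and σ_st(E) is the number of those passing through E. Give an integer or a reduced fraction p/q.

25/2

Pairs whose geodesics pass through E — H–B: 1/2; H–F: 1; H–G: 1; B–F: 1; B–G: 1; I–F: 1; I–G: 1; C–F: 1; C–G: 1; A–F: 2/2; A–G: 2/2; D–F: 1; D–G: 1.
All other pairs contribute 0.
Summing the contributions gives betweenness(E) = 25/2.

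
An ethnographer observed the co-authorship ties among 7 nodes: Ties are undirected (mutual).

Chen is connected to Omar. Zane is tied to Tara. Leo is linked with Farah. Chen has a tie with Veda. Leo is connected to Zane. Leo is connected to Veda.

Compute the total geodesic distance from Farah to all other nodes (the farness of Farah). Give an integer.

Distances from Farah: Chen:3, Leo:1, Omar:4, Tara:3, Veda:2, Zane:2.
Sum = 3 + 1 + 4 + 3 + 2 + 2 = 15.

15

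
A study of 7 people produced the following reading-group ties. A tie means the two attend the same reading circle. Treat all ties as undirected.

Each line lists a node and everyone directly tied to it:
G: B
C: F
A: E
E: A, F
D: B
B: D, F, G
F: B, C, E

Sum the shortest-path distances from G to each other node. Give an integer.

Distances from G: A:4, B:1, C:3, D:2, E:3, F:2.
Sum = 4 + 1 + 3 + 2 + 3 + 2 = 15.

15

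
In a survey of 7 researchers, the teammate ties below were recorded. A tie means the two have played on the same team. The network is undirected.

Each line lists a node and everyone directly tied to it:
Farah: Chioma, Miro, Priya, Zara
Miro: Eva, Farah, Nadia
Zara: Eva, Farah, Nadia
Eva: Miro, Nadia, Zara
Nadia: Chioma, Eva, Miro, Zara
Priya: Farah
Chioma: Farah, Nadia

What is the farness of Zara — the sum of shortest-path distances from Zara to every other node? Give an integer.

Distances from Zara: Chioma:2, Eva:1, Farah:1, Miro:2, Nadia:1, Priya:2.
Sum = 2 + 1 + 1 + 2 + 1 + 2 = 9.

9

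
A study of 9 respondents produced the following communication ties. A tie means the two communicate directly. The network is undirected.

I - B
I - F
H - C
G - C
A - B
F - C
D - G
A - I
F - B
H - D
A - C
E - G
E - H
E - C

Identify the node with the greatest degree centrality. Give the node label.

C

Degrees — A:3, B:3, C:5, D:2, E:3, F:3, G:3, H:3, I:3.
The maximum is 5, attained only by C.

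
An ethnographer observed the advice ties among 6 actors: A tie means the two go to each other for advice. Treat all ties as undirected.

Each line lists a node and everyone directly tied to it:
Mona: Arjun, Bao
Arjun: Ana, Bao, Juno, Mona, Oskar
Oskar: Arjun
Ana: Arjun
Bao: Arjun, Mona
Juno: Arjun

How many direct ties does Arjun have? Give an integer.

5

Arjun is directly tied to Ana, Bao, Juno, Mona, and Oskar. That is 5 neighbors, so the degree of Arjun is 5.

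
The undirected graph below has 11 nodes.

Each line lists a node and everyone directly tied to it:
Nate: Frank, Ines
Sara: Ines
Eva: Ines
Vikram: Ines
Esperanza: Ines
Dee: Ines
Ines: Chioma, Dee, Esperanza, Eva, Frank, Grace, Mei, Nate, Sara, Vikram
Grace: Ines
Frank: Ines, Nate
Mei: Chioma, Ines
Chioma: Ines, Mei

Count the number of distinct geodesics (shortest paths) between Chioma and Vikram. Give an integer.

The shortest distance is 2, and the only length-2 path is Chioma–Ines–Vikram. So there is exactly 1 shortest path.

1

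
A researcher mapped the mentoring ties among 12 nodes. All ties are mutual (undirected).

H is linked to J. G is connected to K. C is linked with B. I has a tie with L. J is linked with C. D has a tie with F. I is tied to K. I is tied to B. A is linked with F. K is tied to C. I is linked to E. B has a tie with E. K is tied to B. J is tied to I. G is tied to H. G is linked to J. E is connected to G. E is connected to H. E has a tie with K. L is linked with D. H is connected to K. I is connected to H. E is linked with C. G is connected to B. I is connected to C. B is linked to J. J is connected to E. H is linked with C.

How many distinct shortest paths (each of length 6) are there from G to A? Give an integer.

The shortest distance is 6. The length-6 paths are: G–J–I–L–D–F–A; G–K–I–L–D–F–A; G–H–I–L–D–F–A; G–B–I–L–D–F–A; G–E–I–L–D–F–A.
That gives 5 distinct shortest paths.

5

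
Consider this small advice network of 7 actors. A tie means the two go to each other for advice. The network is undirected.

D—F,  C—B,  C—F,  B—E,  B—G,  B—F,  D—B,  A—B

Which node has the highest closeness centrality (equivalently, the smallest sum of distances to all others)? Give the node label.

Farness (sum of distances to all others) for each node — A:11, B:6, C:10, D:10, E:11, F:9, G:11.
The smallest farness is 6, for B, so B has the highest closeness.

B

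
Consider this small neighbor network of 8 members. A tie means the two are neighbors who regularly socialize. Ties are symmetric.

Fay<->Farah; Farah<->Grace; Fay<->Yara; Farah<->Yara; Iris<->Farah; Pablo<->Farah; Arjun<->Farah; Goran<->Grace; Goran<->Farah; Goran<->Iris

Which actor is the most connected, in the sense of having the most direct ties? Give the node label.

Farah

Degrees — Arjun:1, Farah:7, Fay:2, Goran:3, Grace:2, Iris:2, Pablo:1, Yara:2.
The maximum is 7, attained only by Farah.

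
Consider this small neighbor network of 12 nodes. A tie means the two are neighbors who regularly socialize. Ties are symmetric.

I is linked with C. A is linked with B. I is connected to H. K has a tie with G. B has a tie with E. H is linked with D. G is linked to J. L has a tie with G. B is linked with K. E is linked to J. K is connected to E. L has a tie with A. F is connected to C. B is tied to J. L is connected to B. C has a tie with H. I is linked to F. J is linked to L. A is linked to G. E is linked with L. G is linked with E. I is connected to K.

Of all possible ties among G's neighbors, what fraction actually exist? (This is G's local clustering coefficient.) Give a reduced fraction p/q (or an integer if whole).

1/2

G's neighbors: A, E, J, K, and L (k = 5).
Possible neighbor pairs: C(5,2) = 10. Edges among them: A–L, E–J, E–K, E–L, J–L → e = 5.
Clustering(G) = 5/10 = 1/2.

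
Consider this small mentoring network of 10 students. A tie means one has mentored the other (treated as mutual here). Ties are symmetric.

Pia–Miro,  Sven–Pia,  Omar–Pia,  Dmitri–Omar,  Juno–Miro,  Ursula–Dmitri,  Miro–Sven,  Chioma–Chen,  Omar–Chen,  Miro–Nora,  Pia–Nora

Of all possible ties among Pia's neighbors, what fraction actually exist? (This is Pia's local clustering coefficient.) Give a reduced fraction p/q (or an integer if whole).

1/3

Pia's neighbors: Miro, Nora, Omar, and Sven (k = 4).
Possible neighbor pairs: C(4,2) = 6. Edges among them: Miro–Nora, Miro–Sven → e = 2.
Clustering(Pia) = 2/6 = 1/3.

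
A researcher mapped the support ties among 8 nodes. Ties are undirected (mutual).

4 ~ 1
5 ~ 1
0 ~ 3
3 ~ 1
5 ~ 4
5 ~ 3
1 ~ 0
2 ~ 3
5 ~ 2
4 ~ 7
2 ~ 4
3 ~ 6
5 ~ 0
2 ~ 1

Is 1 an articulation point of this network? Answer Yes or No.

No

Even without 1, every remaining node can still reach every other (the residual graph is connected), so 1 is not a cut vertex.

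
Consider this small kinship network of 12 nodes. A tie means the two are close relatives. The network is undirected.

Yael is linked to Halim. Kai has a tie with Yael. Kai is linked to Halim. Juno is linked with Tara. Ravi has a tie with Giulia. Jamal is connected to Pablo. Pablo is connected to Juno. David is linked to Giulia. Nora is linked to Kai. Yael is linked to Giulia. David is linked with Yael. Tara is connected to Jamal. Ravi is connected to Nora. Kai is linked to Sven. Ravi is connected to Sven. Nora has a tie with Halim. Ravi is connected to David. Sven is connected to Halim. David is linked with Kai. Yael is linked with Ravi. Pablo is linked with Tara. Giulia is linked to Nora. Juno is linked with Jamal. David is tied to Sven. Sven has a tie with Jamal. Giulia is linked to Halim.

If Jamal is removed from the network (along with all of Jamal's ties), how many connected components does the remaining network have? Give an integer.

Without Jamal, the remaining ties split the others into: {David, Giulia, Halim, Kai, Nora, Ravi, Sven, Yael}; {Juno, Pablo, Tara}.
That's 2 separate components.

2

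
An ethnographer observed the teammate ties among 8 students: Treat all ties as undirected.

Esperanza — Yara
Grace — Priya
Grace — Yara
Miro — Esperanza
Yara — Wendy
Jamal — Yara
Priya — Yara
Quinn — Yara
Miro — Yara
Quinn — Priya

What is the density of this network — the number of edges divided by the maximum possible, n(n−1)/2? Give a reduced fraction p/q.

5/14

There are 10 edges and 8 nodes, so the maximum possible is C(8,2) = 28.
Density = 10/28 = 5/14.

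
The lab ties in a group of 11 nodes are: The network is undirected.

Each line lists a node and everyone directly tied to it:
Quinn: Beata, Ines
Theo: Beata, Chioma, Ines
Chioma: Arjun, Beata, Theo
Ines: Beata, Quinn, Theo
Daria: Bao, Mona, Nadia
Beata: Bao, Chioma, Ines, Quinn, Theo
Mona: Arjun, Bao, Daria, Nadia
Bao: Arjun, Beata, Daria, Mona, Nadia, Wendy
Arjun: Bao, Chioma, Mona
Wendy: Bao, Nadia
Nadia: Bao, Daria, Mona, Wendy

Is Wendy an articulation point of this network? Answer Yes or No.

No

Even without Wendy, every remaining node can still reach every other (the residual graph is connected), so Wendy is not a cut vertex.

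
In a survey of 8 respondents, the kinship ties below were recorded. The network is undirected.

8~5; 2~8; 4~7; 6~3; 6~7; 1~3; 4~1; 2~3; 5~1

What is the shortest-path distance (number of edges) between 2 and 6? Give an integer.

2

One shortest route is 2 – 3 – 6, which uses 2 edges, and 2 and 6 are not directly tied, so nothing shorter exists. So d(2,6) = 2.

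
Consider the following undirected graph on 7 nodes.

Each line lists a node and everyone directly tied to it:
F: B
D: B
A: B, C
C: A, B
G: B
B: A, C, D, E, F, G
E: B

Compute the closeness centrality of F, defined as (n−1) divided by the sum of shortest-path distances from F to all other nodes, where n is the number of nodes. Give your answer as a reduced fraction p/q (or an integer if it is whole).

6/11

Distances from F: A:2, B:1, C:2, D:2, E:2, G:2. Sum = 11.
n = 7, so closeness = 6/11.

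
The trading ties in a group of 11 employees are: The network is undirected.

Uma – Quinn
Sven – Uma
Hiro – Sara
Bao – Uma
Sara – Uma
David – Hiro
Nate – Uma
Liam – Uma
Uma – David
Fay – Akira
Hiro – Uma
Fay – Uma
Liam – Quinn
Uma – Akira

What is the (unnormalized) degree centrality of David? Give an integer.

David is directly tied to Hiro and Uma. That is 2 neighbors, so the degree of David is 2.

2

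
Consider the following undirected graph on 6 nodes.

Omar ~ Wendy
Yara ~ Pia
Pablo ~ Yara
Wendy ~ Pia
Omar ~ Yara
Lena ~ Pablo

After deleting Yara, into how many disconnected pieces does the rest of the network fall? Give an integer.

2

Without Yara, the remaining ties split the others into: {Lena, Pablo}; {Omar, Pia, Wendy}.
That's 2 separate components.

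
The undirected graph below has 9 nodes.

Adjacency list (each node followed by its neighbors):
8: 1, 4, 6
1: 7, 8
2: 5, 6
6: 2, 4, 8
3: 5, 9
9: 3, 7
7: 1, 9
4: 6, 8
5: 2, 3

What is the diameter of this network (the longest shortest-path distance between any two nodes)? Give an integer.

Eccentricity of each node (its greatest distance to any other): 1:4, 2:4, 3:4, 4:4, 5:4, 6:4, 7:4, 8:4, 9:4.
The maximum eccentricity is 4, realized for instance by the pair 8–3 via 8 – 1 – 7 – 9 – 3. So the diameter is 4.

4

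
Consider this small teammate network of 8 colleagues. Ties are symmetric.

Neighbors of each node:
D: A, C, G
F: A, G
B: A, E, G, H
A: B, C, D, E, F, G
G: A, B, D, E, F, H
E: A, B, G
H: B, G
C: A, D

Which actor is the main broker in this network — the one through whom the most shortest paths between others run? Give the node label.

Unnormalized betweenness of each node: A:20/3, B:4/3, C:0, D:5/6, E:0, F:0, G:37/6, H:0.
A has the largest value, 20/3, making it the main broker — the node through which the most shortest paths run.

A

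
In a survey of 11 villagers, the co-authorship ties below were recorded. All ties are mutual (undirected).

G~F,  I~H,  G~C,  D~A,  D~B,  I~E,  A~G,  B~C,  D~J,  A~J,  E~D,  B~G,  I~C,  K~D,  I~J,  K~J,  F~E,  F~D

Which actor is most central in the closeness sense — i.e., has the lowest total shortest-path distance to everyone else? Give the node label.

D

Farness (sum of distances to all others) for each node — A:18, B:18, C:18, D:15, E:17, F:18, G:18, H:25, I:16, J:16, K:21.
The smallest farness is 15, for D, so D has the highest closeness.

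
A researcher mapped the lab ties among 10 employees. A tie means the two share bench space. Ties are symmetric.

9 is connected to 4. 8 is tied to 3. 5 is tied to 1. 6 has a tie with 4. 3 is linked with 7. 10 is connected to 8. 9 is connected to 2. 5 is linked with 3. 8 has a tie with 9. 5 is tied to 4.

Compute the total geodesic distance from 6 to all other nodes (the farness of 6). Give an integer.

25

Distances from 6: 1:3, 2:3, 3:3, 4:1, 5:2, 7:4, 8:3, 9:2, 10:4.
Sum = 3 + 3 + 3 + 1 + 2 + 4 + 3 + 2 + 4 = 25.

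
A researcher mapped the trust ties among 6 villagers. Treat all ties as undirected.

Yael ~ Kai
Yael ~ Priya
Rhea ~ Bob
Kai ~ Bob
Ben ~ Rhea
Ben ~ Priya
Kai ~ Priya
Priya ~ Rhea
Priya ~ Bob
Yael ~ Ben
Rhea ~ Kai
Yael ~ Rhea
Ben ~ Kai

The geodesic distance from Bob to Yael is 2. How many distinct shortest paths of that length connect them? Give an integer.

3

The shortest distance is 2. The length-2 paths are: Bob–Rhea–Yael; Bob–Kai–Yael; Bob–Priya–Yael.
That gives 3 distinct shortest paths.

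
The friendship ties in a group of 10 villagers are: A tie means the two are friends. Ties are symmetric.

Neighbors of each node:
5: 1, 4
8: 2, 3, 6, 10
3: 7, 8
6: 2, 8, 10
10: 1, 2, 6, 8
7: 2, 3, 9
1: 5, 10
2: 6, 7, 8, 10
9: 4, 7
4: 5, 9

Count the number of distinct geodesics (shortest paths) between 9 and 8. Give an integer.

2

The shortest distance is 3. The length-3 paths are: 9–7–2–8; 9–7–3–8.
That gives 2 distinct shortest paths.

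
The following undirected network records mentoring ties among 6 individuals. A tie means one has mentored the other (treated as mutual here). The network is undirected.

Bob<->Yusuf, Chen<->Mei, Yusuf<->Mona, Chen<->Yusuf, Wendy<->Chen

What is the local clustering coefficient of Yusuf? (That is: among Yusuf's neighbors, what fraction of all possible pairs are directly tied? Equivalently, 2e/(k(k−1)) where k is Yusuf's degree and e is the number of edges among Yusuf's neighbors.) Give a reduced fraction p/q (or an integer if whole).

Yusuf's neighbors: Bob, Chen, and Mona (k = 3).
Possible neighbor pairs: C(3,2) = 3. Edges among them: none → e = 0.
Clustering(Yusuf) = 0/3 = 0.

0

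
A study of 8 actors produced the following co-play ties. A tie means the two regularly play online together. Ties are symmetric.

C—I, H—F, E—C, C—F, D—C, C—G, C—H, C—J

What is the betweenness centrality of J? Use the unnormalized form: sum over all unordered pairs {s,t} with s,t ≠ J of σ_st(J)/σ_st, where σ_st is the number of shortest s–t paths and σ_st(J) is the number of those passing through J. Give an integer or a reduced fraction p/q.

No shortest path between any pair of other nodes passes through J.
Summing the contributions gives betweenness(J) = 0.

0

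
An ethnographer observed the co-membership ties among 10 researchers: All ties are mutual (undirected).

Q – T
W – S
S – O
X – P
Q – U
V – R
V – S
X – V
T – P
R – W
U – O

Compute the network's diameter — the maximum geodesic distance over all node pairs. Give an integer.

5

Eccentricity of each node (its greatest distance to any other): O:4, P:4, Q:5, R:5, S:4, T:5, U:4, V:4, W:5, X:4.
The maximum eccentricity is 5, realized for instance by the pair T–W via T – Q – U – O – S – W. So the diameter is 5.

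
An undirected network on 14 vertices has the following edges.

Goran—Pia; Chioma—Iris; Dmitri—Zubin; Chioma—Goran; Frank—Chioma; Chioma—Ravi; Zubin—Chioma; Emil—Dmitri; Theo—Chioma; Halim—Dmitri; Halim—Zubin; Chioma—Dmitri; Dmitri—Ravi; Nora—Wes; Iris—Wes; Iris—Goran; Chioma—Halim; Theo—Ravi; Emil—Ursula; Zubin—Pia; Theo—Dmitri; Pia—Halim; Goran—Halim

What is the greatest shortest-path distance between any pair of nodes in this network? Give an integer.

6

Eccentricity of each node (its greatest distance to any other): Chioma:3, Dmitri:4, Emil:5, Frank:4, Goran:4, Halim:4, Iris:4, Nora:6, Pia:4, Ravi:4, Theo:4, Ursula:6, Wes:5, Zubin:4.
The maximum eccentricity is 6, realized for instance by the pair Nora–Ursula via Nora – Wes – Iris – Chioma – Dmitri – Emil – Ursula. So the diameter is 6.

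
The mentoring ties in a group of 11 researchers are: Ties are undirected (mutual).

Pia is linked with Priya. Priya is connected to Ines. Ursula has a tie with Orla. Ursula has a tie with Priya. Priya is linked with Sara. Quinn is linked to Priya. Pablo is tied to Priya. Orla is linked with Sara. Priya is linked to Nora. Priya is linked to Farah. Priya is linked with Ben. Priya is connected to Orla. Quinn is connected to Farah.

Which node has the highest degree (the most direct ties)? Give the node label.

Degrees — Ben:1, Farah:2, Ines:1, Nora:1, Orla:3, Pablo:1, Pia:1, Priya:10, Quinn:2, Sara:2, Ursula:2.
The maximum is 10, attained only by Priya.

Priya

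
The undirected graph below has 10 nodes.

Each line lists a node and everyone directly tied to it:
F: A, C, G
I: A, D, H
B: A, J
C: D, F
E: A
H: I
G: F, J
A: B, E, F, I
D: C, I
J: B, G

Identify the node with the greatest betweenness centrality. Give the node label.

A

Unnormalized betweenness of each node: A:39/2, B:9/2, C:5/2, D:2, E:0, F:21/2, G:5/2, H:0, I:23/2, J:1.
A has the largest value, 39/2, making it the main broker — the node through which the most shortest paths run.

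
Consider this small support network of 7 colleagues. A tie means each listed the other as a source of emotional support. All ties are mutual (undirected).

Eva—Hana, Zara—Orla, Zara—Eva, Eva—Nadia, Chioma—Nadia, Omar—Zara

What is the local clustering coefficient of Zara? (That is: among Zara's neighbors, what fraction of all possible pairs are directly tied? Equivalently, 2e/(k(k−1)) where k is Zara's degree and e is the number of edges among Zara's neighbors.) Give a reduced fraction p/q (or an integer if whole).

Zara's neighbors: Eva, Omar, and Orla (k = 3).
Possible neighbor pairs: C(3,2) = 3. Edges among them: none → e = 0.
Clustering(Zara) = 0/3 = 0.

0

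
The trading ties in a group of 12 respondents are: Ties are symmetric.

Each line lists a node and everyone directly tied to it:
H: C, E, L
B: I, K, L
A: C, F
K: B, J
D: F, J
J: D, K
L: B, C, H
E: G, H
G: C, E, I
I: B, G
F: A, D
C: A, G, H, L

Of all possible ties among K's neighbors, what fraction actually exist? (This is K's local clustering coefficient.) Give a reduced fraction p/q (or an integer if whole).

0

K's neighbors: B and J (k = 2).
Possible neighbor pairs: C(2,2) = 1. Edges among them: none → e = 0.
Clustering(K) = 0/1.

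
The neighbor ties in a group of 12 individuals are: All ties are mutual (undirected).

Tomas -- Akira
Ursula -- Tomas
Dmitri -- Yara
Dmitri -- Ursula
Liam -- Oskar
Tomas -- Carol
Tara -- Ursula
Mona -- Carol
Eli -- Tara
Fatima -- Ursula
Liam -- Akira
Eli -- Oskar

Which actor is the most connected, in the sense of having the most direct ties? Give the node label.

Degrees — Akira:2, Carol:2, Dmitri:2, Eli:2, Fatima:1, Liam:2, Mona:1, Oskar:2, Tara:2, Tomas:3, Ursula:4, Yara:1.
The maximum is 4, attained only by Ursula.

Ursula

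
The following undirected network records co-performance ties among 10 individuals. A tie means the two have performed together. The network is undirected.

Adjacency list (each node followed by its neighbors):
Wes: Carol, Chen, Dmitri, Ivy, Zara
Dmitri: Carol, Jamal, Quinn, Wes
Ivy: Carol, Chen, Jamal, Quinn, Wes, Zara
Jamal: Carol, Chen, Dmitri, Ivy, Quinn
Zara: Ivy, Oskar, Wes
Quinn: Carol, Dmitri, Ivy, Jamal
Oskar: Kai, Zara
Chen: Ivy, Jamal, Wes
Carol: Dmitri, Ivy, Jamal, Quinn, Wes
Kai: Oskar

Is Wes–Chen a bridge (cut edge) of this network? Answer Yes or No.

No

Even without that edge, Wes still reaches Chen via Wes – Ivy – Chen, so the network stays connected. Not a bridge.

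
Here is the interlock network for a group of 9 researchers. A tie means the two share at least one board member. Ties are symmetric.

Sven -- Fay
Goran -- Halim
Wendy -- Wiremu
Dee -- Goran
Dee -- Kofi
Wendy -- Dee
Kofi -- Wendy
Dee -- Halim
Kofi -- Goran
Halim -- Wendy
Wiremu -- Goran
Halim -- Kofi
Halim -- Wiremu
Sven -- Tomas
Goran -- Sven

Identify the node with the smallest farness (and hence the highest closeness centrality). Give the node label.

Goran

Farness (sum of distances to all others) for each node — Dee:14, Fay:21, Goran:11, Halim:13, Kofi:14, Sven:14, Tomas:21, Wendy:17, Wiremu:15.
The smallest farness is 11, for Goran, so Goran has the highest closeness.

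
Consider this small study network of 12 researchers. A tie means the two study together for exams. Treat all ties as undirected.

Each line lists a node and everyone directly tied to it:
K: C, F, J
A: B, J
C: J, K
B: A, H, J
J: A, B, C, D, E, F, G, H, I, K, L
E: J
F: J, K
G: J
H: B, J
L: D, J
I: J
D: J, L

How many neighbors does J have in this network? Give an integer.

J is directly tied to A, B, C, D, E, F, G, H, I, K, and L. That is 11 neighbors, so the degree of J is 11.

11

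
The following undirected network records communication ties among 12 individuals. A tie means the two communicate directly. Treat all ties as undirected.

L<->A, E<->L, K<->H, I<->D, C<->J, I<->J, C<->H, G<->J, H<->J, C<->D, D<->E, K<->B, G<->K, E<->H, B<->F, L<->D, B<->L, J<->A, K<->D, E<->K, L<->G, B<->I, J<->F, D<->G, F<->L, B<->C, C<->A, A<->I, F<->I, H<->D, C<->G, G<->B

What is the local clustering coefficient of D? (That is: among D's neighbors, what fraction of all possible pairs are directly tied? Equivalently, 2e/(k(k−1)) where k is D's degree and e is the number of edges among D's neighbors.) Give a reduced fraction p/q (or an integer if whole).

8/21

D's neighbors: C, E, G, H, I, K, and L (k = 7).
Possible neighbor pairs: C(7,2) = 21. Edges among them: C–G, C–H, E–H, E–K, E–L, G–K, G–L, H–K → e = 8.
Clustering(D) = 8/21.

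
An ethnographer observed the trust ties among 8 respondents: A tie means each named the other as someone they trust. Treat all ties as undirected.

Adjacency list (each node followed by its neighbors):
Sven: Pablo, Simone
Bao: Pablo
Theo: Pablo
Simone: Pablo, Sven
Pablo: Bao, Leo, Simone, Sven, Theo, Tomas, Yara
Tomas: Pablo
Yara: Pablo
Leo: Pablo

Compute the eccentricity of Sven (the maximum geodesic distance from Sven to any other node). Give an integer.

Distances from Sven: Bao:2, Leo:2, Pablo:1, Simone:1, Theo:2, Tomas:2, Yara:2.
The largest is 2 (to Tomas, Yara, Theo, Bao, and Leo), so the eccentricity of Sven is 2.

2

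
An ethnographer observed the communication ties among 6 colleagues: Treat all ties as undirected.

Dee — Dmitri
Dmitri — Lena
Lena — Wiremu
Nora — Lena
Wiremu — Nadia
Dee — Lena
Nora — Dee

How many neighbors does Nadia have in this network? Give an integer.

Nadia is directly tied to Wiremu. That is 1 neighbor, so the degree of Nadia is 1.

1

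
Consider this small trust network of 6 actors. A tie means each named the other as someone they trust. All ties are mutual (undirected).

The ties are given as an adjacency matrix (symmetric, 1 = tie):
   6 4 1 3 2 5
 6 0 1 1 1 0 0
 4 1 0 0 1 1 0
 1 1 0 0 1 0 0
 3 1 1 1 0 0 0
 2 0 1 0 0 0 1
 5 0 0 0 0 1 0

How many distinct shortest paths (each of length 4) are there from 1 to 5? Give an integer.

The shortest distance is 4. The length-4 paths are: 1–6–4–2–5; 1–3–4–2–5.
That gives 2 distinct shortest paths.

2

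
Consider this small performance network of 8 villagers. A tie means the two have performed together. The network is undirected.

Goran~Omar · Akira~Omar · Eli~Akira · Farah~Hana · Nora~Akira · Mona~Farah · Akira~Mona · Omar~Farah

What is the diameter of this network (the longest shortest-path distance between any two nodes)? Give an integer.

Eccentricity of each node (its greatest distance to any other): Akira:3, Eli:4, Farah:3, Goran:3, Hana:4, Mona:3, Nora:4, Omar:2.
The maximum eccentricity is 4, realized for instance by the pair Hana–Eli via Hana – Farah – Mona – Akira – Eli. So the diameter is 4.

4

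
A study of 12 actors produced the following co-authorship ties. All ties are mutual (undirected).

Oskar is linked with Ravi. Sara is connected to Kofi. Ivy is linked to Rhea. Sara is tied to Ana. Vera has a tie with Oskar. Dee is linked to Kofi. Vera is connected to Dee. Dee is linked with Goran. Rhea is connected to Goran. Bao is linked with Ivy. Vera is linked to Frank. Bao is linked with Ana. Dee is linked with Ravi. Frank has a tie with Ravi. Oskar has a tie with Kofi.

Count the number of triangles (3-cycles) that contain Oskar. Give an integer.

0

Oskar's neighbors are Kofi, Ravi, and Vera, but none of them are tied to each other, so no triangle contains Oskar.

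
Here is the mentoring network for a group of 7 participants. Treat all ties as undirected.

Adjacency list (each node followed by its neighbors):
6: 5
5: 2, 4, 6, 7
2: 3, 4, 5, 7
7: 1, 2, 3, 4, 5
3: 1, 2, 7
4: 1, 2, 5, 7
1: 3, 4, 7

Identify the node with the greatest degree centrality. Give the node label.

Degrees — 1:3, 2:4, 3:3, 4:4, 5:4, 6:1, 7:5.
The maximum is 5, attained only by 7.

7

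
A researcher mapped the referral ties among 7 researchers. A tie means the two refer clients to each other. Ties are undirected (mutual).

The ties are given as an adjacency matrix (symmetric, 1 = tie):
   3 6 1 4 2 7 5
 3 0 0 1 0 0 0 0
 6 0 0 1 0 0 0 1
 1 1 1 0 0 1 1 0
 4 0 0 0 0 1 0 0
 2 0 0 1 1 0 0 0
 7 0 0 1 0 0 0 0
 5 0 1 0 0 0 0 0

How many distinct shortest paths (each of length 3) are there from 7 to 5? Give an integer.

1

The shortest distance is 3, and the only length-3 path is 7–1–6–5. So there is exactly 1 shortest path.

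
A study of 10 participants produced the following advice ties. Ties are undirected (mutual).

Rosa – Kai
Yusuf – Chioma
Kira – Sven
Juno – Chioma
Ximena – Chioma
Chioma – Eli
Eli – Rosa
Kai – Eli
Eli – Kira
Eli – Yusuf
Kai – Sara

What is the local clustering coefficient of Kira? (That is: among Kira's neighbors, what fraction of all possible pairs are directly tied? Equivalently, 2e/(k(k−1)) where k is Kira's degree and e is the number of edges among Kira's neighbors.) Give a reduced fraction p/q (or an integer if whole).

Kira's neighbors: Eli and Sven (k = 2).
Possible neighbor pairs: C(2,2) = 1. Edges among them: none → e = 0.
Clustering(Kira) = 0/1.

0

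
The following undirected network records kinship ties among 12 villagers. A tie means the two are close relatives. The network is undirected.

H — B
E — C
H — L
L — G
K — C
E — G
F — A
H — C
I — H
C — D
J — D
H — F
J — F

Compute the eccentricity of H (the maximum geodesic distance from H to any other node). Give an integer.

2

Distances from H: A:2, B:1, C:1, D:2, E:2, F:1, G:2, I:1, J:2, K:2, L:1.
The largest is 2 (to G, D, K, E, J, and A), so the eccentricity of H is 2.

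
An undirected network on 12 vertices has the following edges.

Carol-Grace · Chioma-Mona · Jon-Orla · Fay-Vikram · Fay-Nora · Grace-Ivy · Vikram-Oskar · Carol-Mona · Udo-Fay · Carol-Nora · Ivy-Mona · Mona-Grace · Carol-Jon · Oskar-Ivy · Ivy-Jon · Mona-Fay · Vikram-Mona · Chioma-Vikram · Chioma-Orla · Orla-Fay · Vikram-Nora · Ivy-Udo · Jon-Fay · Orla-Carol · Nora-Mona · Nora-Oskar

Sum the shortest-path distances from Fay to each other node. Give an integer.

Distances from Fay: Carol:2, Chioma:2, Grace:2, Ivy:2, Jon:1, Mona:1, Nora:1, Orla:1, Oskar:2, Udo:1, Vikram:1.
Sum = 2 + 2 + 2 + 2 + 1 + 1 + 1 + 1 + 2 + 1 + 1 = 16.

16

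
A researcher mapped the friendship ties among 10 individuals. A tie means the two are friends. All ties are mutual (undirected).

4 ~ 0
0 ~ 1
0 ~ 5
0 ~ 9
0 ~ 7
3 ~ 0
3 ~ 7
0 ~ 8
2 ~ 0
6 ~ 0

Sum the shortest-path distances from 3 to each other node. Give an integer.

16

Distances from 3: 0:1, 1:2, 2:2, 4:2, 5:2, 6:2, 7:1, 8:2, 9:2.
Sum = 1 + 2 + 2 + 2 + 2 + 2 + 1 + 2 + 2 = 16.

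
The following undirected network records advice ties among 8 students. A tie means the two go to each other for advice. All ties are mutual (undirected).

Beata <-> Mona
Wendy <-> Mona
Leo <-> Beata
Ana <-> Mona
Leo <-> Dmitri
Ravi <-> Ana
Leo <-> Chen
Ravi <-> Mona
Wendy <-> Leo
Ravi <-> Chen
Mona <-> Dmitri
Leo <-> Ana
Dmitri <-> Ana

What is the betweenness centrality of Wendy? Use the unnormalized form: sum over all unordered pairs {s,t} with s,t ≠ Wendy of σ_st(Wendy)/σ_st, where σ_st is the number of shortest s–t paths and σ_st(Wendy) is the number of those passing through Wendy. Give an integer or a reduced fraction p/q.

Pairs whose geodesics pass through Wendy — Leo–Mona: 1/4.
All other pairs contribute 0.
Summing the contributions gives betweenness(Wendy) = 1/4.

1/4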